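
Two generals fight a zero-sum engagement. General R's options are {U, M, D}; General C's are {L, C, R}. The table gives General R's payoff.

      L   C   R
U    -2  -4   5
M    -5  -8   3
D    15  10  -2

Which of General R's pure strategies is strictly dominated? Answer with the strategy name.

M

U gives a strictly higher payoff than M against every column: -2 > -5, -4 > -8, 5 > 3.
So M is strictly dominated and General R never plays it.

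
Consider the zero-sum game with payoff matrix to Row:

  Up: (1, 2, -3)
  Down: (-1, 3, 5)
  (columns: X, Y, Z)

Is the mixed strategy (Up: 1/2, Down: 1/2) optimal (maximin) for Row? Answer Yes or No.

No

Against X this mix gives (1/2)·1 + (1/2)·(-1) = 0.
Against Y this mix gives (1/2)·2 + (1/2)·3 = 5/2.
Against Z this mix gives (1/2)·(-3) + (1/2)·5 = 1.
Column will play X, holding Row to 0. Shifting weight toward the row that does better against X would raise this floor (the equalizing mix achieves 1/5 against both X and Z), so the proposed strategy is not optimal.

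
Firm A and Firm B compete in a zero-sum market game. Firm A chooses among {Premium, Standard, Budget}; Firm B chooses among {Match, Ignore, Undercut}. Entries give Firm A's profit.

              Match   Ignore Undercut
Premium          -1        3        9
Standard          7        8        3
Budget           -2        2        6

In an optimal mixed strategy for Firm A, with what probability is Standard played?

5/7

Row minima: Premium → -1, Standard → 3, Budget → -2; maximin = 3.
Column maxima: Match → 7, Ignore → 8, Undercut → 9; minimax = 7.
3 ≠ 7, so there is no saddle point; optimal play is mixed.
Budget is strictly dominated by Premium, so Firm A never plays it.
Ignore is strictly dominated by Match (it gives Firm A strictly more in every row), so Firm B never plays it.
On the remaining 2×2 (Premium, Standard vs Match, Undercut):
Let Firm A play Premium with probability p. Expected payoff against Match: (-1)p + 7(1−p) = −8p + 7; against Undercut: 9p + 3(1−p) = 6p + 3.
Setting these equal: −8p + 7 = 6p + 3 ⇒ −14p = -4 ⇒ p = 2/7, and the value is (-8)·(2/7) + 7 = 33/7.
For Firm B: with q = P(Match), equating Premium's and Standard's payoffs gives −10q + 9 = 4q + 3 ⇒ q = 3/7.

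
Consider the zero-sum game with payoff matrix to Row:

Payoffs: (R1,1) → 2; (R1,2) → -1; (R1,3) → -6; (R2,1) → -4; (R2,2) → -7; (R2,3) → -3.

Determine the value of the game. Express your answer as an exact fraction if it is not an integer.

-13/3

Row minima: R1 → -6, R2 → -7; maximin = -6.
Column maxima: 1 → 2, 2 → -1, 3 → -3; minimax = -3.
-6 ≠ -3, so there is no saddle point; optimal play is mixed.
1 is strictly dominated by 2 (it gives Row strictly more in every row), so Column never plays it.
On the remaining 2×2 (R1, R2 vs 2, 3):
Let Row play R1 with probability p. Expected payoff against 2: (-1)p + (-7)(1−p) = 6p − 7; against 3: (-6)p + (-3)(1−p) = −3p − 3.
Setting these equal: 6p − 7 = −3p − 3 ⇒ 9p = 4 ⇒ p = 4/9, and the value is (6)·(4/9) − 7 = -13/3.
For Column: with q = P(2), equating R1's and R2's payoffs gives 5q − 6 = −4q − 3 ⇒ q = 1/3.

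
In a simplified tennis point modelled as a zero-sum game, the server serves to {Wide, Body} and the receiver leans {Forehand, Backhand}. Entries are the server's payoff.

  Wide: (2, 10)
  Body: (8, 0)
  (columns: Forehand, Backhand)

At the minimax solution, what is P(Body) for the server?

1/2

Row minima: Wide → 2, Body → 0; maximin = 2.
Column maxima: Forehand → 8, Backhand → 10; minimax = 8.
2 ≠ 8, so there is no saddle point; optimal play is mixed.
Let the server play Wide with probability p. Expected payoff against Forehand: 2p + 8(1−p) = −6p + 8; against Backhand: 10p + 0(1−p) = 10p.
Setting these equal: −6p + 8 = 10p ⇒ −16p = -8 ⇒ p = 1/2, and the value is (-6)·(1/2) + 8 = 5.
For the receiver: with q = P(Forehand), equating Wide's and Body's payoffs gives −8q + 10 = 8q ⇒ q = 5/8.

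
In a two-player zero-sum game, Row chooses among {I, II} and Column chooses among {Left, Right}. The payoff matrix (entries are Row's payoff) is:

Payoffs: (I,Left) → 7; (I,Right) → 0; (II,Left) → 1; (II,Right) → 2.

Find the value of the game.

Row minima: I → 0, II → 1; maximin = 1.
Column maxima: Left → 7, Right → 2; minimax = 2.
1 ≠ 2, so there is no saddle point; optimal play is mixed.
Let Row play I with probability p. Expected payoff against Left: 7p + 1(1−p) = 6p + 1; against Right: 0p + 2(1−p) = −2p + 2.
Setting these equal: 6p + 1 = −2p + 2 ⇒ 8p = 1 ⇒ p = 1/8, and the value is (6)·(1/8) + 1 = 7/4.
For Column: with q = P(Left), equating I's and II's payoffs gives 7q = −q + 2 ⇒ q = 1/4.

7/4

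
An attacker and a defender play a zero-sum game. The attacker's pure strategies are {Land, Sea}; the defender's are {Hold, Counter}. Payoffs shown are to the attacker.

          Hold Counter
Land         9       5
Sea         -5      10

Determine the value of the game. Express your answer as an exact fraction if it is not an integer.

Row minima: Land → 5, Sea → -5; maximin = 5.
Column maxima: Hold → 9, Counter → 10; minimax = 9.
5 ≠ 9, so there is no saddle point; optimal play is mixed.
Let the attacker play Land with probability p. Expected payoff against Hold: 9p + (-5)(1−p) = 14p − 5; against Counter: 5p + 10(1−p) = −5p + 10.
Setting these equal: 14p − 5 = −5p + 10 ⇒ 19p = 15 ⇒ p = 15/19, and the value is (14)·(15/19) − 5 = 115/19.
For the defender: with q = P(Hold), equating Land's and Sea's payoffs gives 4q + 5 = −15q + 10 ⇒ q = 5/19.

115/19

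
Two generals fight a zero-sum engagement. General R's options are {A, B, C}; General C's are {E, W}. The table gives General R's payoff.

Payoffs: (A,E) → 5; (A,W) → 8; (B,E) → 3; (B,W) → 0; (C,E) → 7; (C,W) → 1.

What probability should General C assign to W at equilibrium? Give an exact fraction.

Row minima: A → 5, B → 0, C → 1; maximin = 5.
Column maxima: E → 7, W → 8; minimax = 7.
5 ≠ 7, so there is no saddle point; optimal play is mixed.
B is strictly dominated by A, so General R never plays it.
On the remaining 2×2 (A, C vs E, W):
Let General R play A with probability p. Expected payoff against E: 5p + 7(1−p) = −2p + 7; against W: 8p + 1(1−p) = 7p + 1.
Setting these equal: −2p + 7 = 7p + 1 ⇒ −9p = -6 ⇒ p = 2/3, and the value is (-2)·(2/3) + 7 = 17/3.
For General C: with q = P(E), equating A's and C's payoffs gives −3q + 8 = 6q + 1 ⇒ q = 7/9.

2/9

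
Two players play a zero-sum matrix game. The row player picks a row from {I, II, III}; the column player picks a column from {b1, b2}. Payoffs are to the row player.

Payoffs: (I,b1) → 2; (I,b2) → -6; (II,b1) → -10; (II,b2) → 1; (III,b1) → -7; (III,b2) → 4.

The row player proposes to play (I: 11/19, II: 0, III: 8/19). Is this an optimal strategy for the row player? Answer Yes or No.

Against b1 this mix gives (11/19)·2 + (8/19)·(-7) = -34/19.
Against b2 this mix gives (11/19)·(-6) + (8/19)·4 = -34/19.
All of the column player's active replies (b1, b2) yield -34/19, and no column does worse for the row player. The mix makes the column player indifferent and guarantees -34/19, so it is optimal.

Yes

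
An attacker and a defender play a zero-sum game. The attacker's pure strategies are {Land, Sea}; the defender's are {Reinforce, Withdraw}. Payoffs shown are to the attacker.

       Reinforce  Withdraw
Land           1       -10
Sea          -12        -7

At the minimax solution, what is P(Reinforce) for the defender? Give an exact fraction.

3/16

Row minima: Land → -10, Sea → -12; maximin = -10.
Column maxima: Reinforce → 1, Withdraw → -7; minimax = -7.
-10 ≠ -7, so there is no saddle point; optimal play is mixed.
Let the attacker play Land with probability p. Expected payoff against Reinforce: 1p + (-12)(1−p) = 13p − 12; against Withdraw: (-10)p + (-7)(1−p) = −3p − 7.
Setting these equal: 13p − 12 = −3p − 7 ⇒ 16p = 5 ⇒ p = 5/16, and the value is (13)·(5/16) − 12 = -127/16.
For the defender: with q = P(Reinforce), equating Land's and Sea's payoffs gives 11q − 10 = −5q − 7 ⇒ q = 3/16.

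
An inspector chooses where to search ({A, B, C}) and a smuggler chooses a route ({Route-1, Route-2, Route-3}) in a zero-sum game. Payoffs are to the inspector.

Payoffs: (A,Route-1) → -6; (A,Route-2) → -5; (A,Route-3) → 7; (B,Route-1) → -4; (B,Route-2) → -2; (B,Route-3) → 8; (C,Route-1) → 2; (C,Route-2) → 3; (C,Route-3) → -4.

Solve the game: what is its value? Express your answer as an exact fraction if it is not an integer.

Row minima: A → -6, B → -4, C → -4; maximin = -4.
Column maxima: Route-1 → 2, Route-2 → 3, Route-3 → 8; minimax = 2.
-4 ≠ 2, so there is no saddle point; optimal play is mixed.
A is strictly dominated by B, so the inspector never plays it.
Route-2 is strictly dominated by Route-1 (it gives the inspector strictly more in every row), so the smuggler never plays it.
On the remaining 2×2 (B, C vs Route-1, Route-3):
Let the inspector play B with probability p. Expected payoff against Route-1: (-4)p + 2(1−p) = −6p + 2; against Route-3: 8p + (-4)(1−p) = 12p − 4.
Setting these equal: −6p + 2 = 12p − 4 ⇒ −18p = -6 ⇒ p = 1/3, and the value is (-6)·(1/3) + 2 = 0.
For the smuggler: with q = P(Route-1), equating B's and C's payoffs gives −12q + 8 = 6q − 4 ⇒ q = 2/3.

0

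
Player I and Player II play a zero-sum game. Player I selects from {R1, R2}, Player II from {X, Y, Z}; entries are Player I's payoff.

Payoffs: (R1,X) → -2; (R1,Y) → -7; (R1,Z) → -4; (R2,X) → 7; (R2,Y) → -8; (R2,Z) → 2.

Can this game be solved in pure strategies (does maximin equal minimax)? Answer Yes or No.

Yes

Row minima: R1 → -7, R2 → -8; maximin = -7.
Column maxima: X → 7, Y → -7, Z → 2; minimax = -7.
maximin = minimax = -7, so a saddle point exists.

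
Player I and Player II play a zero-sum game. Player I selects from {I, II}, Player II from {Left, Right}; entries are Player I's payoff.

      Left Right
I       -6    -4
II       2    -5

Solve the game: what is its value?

-38/9

Row minima: I → -6, II → -5; maximin = -5.
Column maxima: Left → 2, Right → -4; minimax = -4.
-5 ≠ -4, so there is no saddle point; optimal play is mixed.
Let Player I play I with probability p. Expected payoff against Left: (-6)p + 2(1−p) = −8p + 2; against Right: (-4)p + (-5)(1−p) = p − 5.
Setting these equal: −8p + 2 = p − 5 ⇒ −9p = -7 ⇒ p = 7/9, and the value is (-8)·(7/9) + 2 = -38/9.
For Player II: with q = P(Left), equating I's and II's payoffs gives −2q − 4 = 7q − 5 ⇒ q = 1/9.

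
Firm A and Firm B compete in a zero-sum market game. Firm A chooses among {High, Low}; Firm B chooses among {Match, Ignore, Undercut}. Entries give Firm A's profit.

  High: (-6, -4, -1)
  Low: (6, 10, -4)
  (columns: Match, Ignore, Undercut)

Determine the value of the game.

Row minima: High → -6, Low → -4; maximin = -4.
Column maxima: Match → 6, Ignore → 10, Undercut → -1; minimax = -1.
-4 ≠ -1, so there is no saddle point; optimal play is mixed.
Ignore is strictly dominated by Match (it gives Firm A strictly more in every row), so Firm B never plays it.
On the remaining 2×2 (High, Low vs Match, Undercut):
Let Firm A play High with probability p. Expected payoff against Match: (-6)p + 6(1−p) = −12p + 6; against Undercut: (-1)p + (-4)(1−p) = 3p − 4.
Setting these equal: −12p + 6 = 3p − 4 ⇒ −15p = -10 ⇒ p = 2/3, and the value is (-12)·(2/3) + 6 = -2.
For Firm B: with q = P(Match), equating High's and Low's payoffs gives −5q − 1 = 10q − 4 ⇒ q = 1/5.

-2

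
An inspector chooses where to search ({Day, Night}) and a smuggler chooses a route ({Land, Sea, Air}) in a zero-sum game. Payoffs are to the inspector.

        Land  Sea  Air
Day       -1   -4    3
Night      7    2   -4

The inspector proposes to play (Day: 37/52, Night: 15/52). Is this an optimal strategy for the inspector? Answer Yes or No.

Against Land this mix gives (37/52)·(-1) + (15/52)·7 = 17/13.
Against Sea this mix gives (37/52)·(-4) + (15/52)·2 = -59/26.
Against Air this mix gives (37/52)·3 + (15/52)·(-4) = 51/52.
The smuggler will play Sea, holding the inspector to -59/26. Shifting weight toward the row that does better against Sea would raise this floor (the equalizing mix achieves -10/13 against both Sea and Air), so the proposed strategy is not optimal.

No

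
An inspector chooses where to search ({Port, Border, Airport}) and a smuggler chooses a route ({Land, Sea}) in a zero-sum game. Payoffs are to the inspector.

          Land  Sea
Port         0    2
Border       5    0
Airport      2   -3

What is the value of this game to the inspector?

Row minima: Port → 0, Border → 0, Airport → -3; maximin = 0.
Column maxima: Land → 5, Sea → 2; minimax = 2.
0 ≠ 2, so there is no saddle point; optimal play is mixed.
Airport is strictly dominated by Border, so the inspector never plays it.
On the remaining 2×2 (Port, Border vs Land, Sea):
Let the inspector play Port with probability p. Expected payoff against Land: 0p + 5(1−p) = −5p + 5; against Sea: 2p + 0(1−p) = 2p.
Setting these equal: −5p + 5 = 2p ⇒ −7p = -5 ⇒ p = 5/7, and the value is (-5)·(5/7) + 5 = 10/7.
For the smuggler: with q = P(Land), equating Port's and Border's payoffs gives −2q + 2 = 5q ⇒ q = 2/7.

10/7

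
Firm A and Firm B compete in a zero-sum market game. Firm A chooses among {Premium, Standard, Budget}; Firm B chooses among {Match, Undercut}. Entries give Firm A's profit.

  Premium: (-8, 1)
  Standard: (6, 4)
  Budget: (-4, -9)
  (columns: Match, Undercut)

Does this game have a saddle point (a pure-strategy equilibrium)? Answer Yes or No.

Yes

Row minima: Premium → -8, Standard → 4, Budget → -9; maximin = 4.
Column maxima: Match → 6, Undercut → 4; minimax = 4.
maximin = minimax = 4, so a saddle point exists.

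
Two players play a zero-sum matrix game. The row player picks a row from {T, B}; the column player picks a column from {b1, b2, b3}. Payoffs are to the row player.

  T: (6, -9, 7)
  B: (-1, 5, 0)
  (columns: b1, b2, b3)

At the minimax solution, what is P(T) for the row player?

2/7

Row minima: T → -9, B → -1; maximin = -1.
Column maxima: b1 → 6, b2 → 5, b3 → 7; minimax = 5.
-1 ≠ 5, so there is no saddle point; optimal play is mixed.
b3 is strictly dominated by b1 (it gives the row player strictly more in every row), so the column player never plays it.
On the remaining 2×2 (T, B vs b1, b2):
Let the row player play T with probability p. Expected payoff against b1: 6p + (-1)(1−p) = 7p − 1; against b2: (-9)p + 5(1−p) = −14p + 5.
Setting these equal: 7p − 1 = −14p + 5 ⇒ 21p = 6 ⇒ p = 2/7, and the value is (7)·(2/7) − 1 = 1.
For the column player: with q = P(b1), equating T's and B's payoffs gives 15q − 9 = −6q + 5 ⇒ q = 2/3.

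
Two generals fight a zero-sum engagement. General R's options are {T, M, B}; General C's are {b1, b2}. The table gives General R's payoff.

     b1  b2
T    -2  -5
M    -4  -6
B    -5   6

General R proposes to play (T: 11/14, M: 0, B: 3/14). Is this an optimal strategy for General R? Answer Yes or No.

Against b1 this mix gives (11/14)·(-2) + (3/14)·(-5) = -37/14.
Against b2 this mix gives (11/14)·(-5) + (3/14)·6 = -37/14.
All of General C's active replies (b1, b2) yield -37/14, and no column does worse for General R. The mix makes General C indifferent and guarantees -37/14, so it is optimal.

Yes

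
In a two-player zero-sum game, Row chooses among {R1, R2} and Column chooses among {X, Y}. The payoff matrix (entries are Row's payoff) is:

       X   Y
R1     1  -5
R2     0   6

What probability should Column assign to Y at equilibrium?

1/12

Row minima: R1 → -5, R2 → 0; maximin = 0.
Column maxima: X → 1, Y → 6; minimax = 1.
0 ≠ 1, so there is no saddle point; optimal play is mixed.
Let Row play R1 with probability p. Expected payoff against X: 1p + 0(1−p) = p; against Y: (-5)p + 6(1−p) = −11p + 6.
Setting these equal: p = −11p + 6 ⇒ 12p = 6 ⇒ p = 1/2, and the value is (1)·(1/2) = 1/2.
For Column: with q = P(X), equating R1's and R2's payoffs gives 6q − 5 = −6q + 6 ⇒ q = 11/12.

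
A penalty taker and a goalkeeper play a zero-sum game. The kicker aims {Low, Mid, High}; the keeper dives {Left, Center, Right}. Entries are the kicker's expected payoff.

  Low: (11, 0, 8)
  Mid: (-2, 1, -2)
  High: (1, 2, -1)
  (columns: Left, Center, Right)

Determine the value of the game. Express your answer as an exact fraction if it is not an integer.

16/11

Row minima: Low → 0, Mid → -2, High → -1; maximin = 0.
Column maxima: Left → 11, Center → 2, Right → 8; minimax = 2.
0 ≠ 2, so there is no saddle point; optimal play is mixed.
Mid is strictly dominated by High, so the kicker never plays it.
With Mid eliminated, Left is strictly dominated by Right (it gives the kicker strictly more in every remaining row), so the keeper never plays it.
On the remaining 2×2 (Low, High vs Center, Right):
Let the kicker play Low with probability p. Expected payoff against Center: 0p + 2(1−p) = −2p + 2; against Right: 8p + (-1)(1−p) = 9p − 1.
Setting these equal: −2p + 2 = 9p − 1 ⇒ −11p = -3 ⇒ p = 3/11, and the value is (-2)·(3/11) + 2 = 16/11.
For the keeper: with q = P(Center), equating Low's and High's payoffs gives −8q + 8 = 3q − 1 ⇒ q = 9/11.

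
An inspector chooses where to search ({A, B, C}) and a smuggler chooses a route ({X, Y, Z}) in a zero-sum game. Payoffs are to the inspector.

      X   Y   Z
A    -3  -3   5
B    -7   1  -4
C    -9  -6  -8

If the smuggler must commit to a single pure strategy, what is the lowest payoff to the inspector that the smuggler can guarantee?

Column maxima: X → -3, Y → 1, Z → 5.
The smallest of these is -3.

-3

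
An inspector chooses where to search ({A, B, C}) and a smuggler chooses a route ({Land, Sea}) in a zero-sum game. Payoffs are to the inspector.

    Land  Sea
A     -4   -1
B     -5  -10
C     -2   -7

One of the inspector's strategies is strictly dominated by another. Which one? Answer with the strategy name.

A gives a strictly higher payoff than B against every column: -4 > -5, -1 > -10.
So B is strictly dominated and the inspector never plays it.

B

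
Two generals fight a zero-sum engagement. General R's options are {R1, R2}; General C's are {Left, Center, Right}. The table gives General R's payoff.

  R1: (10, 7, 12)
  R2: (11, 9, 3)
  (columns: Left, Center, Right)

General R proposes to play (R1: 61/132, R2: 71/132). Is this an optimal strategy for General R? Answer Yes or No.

No

Against Left this mix gives (61/132)·10 + (71/132)·11 = 1391/132.
Against Center this mix gives (61/132)·7 + (71/132)·9 = 533/66.
Against Right this mix gives (61/132)·12 + (71/132)·3 = 315/44.
General C will play Right, holding General R to 315/44. Shifting weight toward the row that does better against Right would raise this floor (the equalizing mix achieves 87/11 against both Right and Center), so the proposed strategy is not optimal.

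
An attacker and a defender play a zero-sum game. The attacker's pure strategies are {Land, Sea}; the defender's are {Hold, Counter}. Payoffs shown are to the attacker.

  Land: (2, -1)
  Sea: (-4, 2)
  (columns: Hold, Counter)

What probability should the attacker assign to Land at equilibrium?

2/3

Row minima: Land → -1, Sea → -4; maximin = -1.
Column maxima: Hold → 2, Counter → 2; minimax = 2.
-1 ≠ 2, so there is no saddle point; optimal play is mixed.
Let the attacker play Land with probability p. Expected payoff against Hold: 2p + (-4)(1−p) = 6p − 4; against Counter: (-1)p + 2(1−p) = −3p + 2.
Setting these equal: 6p − 4 = −3p + 2 ⇒ 9p = 6 ⇒ p = 2/3, and the value is (6)·(2/3) − 4 = 0.
For the defender: with q = P(Hold), equating Land's and Sea's payoffs gives 3q − 1 = −6q + 2 ⇒ q = 1/3.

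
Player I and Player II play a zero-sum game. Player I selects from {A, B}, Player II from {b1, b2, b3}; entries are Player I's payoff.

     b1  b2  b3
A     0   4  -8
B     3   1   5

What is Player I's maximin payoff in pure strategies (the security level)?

1

Row minima: A → -8, B → 1.
The best of these is 1.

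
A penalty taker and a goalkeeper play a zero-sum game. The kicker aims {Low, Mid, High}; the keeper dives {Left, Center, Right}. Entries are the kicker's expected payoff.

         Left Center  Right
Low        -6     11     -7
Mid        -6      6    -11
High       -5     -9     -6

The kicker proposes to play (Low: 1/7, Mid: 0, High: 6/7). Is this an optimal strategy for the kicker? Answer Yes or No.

Yes

Against Left this mix gives (1/7)·(-6) + (6/7)·(-5) = -36/7.
Against Center this mix gives (1/7)·11 + (6/7)·(-9) = -43/7.
Against Right this mix gives (1/7)·(-7) + (6/7)·(-6) = -43/7.
All of the keeper's active replies (Center, Right) yield -43/7, and no column does worse for the kicker. The mix makes the keeper indifferent and guarantees -43/7, so it is optimal.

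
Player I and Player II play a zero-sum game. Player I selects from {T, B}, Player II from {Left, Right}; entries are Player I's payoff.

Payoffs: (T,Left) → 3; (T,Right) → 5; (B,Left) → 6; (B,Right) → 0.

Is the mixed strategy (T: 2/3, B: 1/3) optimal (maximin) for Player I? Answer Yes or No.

Against Left this mix gives (2/3)·3 + (1/3)·6 = 4.
Against Right this mix gives (2/3)·5 + (1/3)·0 = 10/3.
Player II will play Right, holding Player I to 10/3. Shifting weight toward the row that does better against Right would raise this floor (the equalizing mix achieves 15/4 against both Right and Left), so the proposed strategy is not optimal.

No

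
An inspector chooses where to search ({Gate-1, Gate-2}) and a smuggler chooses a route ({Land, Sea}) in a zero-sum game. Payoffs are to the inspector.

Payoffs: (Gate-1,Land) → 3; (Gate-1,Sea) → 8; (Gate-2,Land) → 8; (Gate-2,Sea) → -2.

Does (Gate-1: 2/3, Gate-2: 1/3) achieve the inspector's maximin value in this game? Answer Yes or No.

Against Land this mix gives (2/3)·3 + (1/3)·8 = 14/3.
Against Sea this mix gives (2/3)·8 + (1/3)·(-2) = 14/3.
All of the smuggler's active replies (Land, Sea) yield 14/3, and no column does worse for the inspector. The mix makes the smuggler indifferent and guarantees 14/3, so it is optimal.

Yes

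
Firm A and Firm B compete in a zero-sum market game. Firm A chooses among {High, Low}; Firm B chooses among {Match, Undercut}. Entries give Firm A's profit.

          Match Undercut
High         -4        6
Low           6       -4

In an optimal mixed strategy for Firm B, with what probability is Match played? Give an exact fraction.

1/2

Row minima: High → -4, Low → -4; maximin = -4.
Column maxima: Match → 6, Undercut → 6; minimax = 6.
-4 ≠ 6, so there is no saddle point; optimal play is mixed.
Let Firm A play High with probability p. Expected payoff against Match: (-4)p + 6(1−p) = −10p + 6; against Undercut: 6p + (-4)(1−p) = 10p − 4.
Setting these equal: −10p + 6 = 10p − 4 ⇒ −20p = -10 ⇒ p = 1/2, and the value is (-10)·(1/2) + 6 = 1.
For Firm B: with q = P(Match), equating High's and Low's payoffs gives −10q + 6 = 10q − 4 ⇒ q = 1/2.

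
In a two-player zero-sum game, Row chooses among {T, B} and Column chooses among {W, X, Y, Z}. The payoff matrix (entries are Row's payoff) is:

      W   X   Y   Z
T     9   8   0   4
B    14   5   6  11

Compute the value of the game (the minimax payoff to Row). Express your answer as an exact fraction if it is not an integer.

16/3

Row minima: T → 0, B → 5; maximin = 5.
Column maxima: W → 14, X → 8, Y → 6, Z → 11; minimax = 6.
5 ≠ 6, so there is no saddle point; optimal play is mixed.
W is strictly dominated by X (it gives Row strictly more in every row), so Column never plays it.
Z is strictly dominated by Y (it gives Row strictly more in every row), so Column never plays it.
On the remaining 2×2 (T, B vs X, Y):
Let Row play T with probability p. Expected payoff against X: 8p + 5(1−p) = 3p + 5; against Y: 0p + 6(1−p) = −6p + 6.
Setting these equal: 3p + 5 = −6p + 6 ⇒ 9p = 1 ⇒ p = 1/9, and the value is (3)·(1/9) + 5 = 16/3.
For Column: with q = P(X), equating T's and B's payoffs gives 8q = −q + 6 ⇒ q = 2/3.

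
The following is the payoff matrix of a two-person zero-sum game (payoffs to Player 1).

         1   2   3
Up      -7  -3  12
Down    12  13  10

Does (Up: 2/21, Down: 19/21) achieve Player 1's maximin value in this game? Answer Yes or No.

Against 1 this mix gives (2/21)·(-7) + (19/21)·12 = 214/21.
Against 2 this mix gives (2/21)·(-3) + (19/21)·13 = 241/21.
Against 3 this mix gives (2/21)·12 + (19/21)·10 = 214/21.
All of Player 2's active replies (1, 3) yield 214/21, and no column does worse for Player 1. The mix makes Player 2 indifferent and guarantees 214/21, so it is optimal.

Yes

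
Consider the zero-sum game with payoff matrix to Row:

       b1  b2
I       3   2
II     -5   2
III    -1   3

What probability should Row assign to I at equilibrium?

Row minima: I → 2, II → -5, III → -1; maximin = 2.
Column maxima: b1 → 3, b2 → 3; minimax = 3.
2 ≠ 3, so there is no saddle point; optimal play is mixed.
II is strictly dominated by III, so Row never plays it.
On the remaining 2×2 (I, III vs b1, b2):
Let Row play I with probability p. Expected payoff against b1: 3p + (-1)(1−p) = 4p − 1; against b2: 2p + 3(1−p) = −p + 3.
Setting these equal: 4p − 1 = −p + 3 ⇒ 5p = 4 ⇒ p = 4/5, and the value is (4)·(4/5) − 1 = 11/5.
For Column: with q = P(b1), equating I's and III's payoffs gives q + 2 = −4q + 3 ⇒ q = 1/5.

4/5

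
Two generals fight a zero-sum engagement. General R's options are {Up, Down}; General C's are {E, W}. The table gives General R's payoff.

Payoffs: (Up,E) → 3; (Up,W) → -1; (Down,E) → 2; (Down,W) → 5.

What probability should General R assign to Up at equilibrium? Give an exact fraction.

3/7

Row minima: Up → -1, Down → 2; maximin = 2.
Column maxima: E → 3, W → 5; minimax = 3.
2 ≠ 3, so there is no saddle point; optimal play is mixed.
Let General R play Up with probability p. Expected payoff against E: 3p + 2(1−p) = p + 2; against W: (-1)p + 5(1−p) = −6p + 5.
Setting these equal: p + 2 = −6p + 5 ⇒ 7p = 3 ⇒ p = 3/7, and the value is (1)·(3/7) + 2 = 17/7.
For General C: with q = P(E), equating Up's and Down's payoffs gives 4q − 1 = −3q + 5 ⇒ q = 6/7.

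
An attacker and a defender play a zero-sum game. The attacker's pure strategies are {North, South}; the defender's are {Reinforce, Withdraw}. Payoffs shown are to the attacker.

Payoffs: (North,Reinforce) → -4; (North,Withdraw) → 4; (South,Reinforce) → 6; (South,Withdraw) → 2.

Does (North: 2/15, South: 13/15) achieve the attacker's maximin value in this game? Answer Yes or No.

No

Against Reinforce this mix gives (2/15)·(-4) + (13/15)·6 = 14/3.
Against Withdraw this mix gives (2/15)·4 + (13/15)·2 = 34/15.
The defender will play Withdraw, holding the attacker to 34/15. Shifting weight toward the row that does better against Withdraw would raise this floor (the equalizing mix achieves 8/3 against both Withdraw and Reinforce), so the proposed strategy is not optimal.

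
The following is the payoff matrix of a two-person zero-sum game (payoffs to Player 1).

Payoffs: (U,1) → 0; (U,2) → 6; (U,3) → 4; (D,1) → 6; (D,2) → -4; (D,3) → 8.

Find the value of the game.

Row minima: U → 0, D → -4; maximin = 0.
Column maxima: 1 → 6, 2 → 6, 3 → 8; minimax = 6.
0 ≠ 6, so there is no saddle point; optimal play is mixed.
3 is strictly dominated by 1 (it gives Player 1 strictly more in every row), so Player 2 never plays it.
On the remaining 2×2 (U, D vs 1, 2):
Let Player 1 play U with probability p. Expected payoff against 1: 0p + 6(1−p) = −6p + 6; against 2: 6p + (-4)(1−p) = 10p − 4.
Setting these equal: −6p + 6 = 10p − 4 ⇒ −16p = -10 ⇒ p = 5/8, and the value is (-6)·(5/8) + 6 = 9/4.
For Player 2: with q = P(1), equating U's and D's payoffs gives −6q + 6 = 10q − 4 ⇒ q = 5/8.

9/4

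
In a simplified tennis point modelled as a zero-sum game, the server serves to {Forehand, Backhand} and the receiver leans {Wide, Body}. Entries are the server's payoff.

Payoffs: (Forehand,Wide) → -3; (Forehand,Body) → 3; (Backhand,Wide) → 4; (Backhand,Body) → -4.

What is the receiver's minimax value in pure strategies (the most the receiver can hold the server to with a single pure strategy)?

Column maxima: Wide → 4, Body → 3.
The smallest of these is 3.

3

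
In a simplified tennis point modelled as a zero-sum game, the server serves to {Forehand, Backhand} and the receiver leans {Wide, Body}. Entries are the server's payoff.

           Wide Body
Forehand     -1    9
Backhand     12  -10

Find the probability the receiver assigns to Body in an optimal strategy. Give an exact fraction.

Row minima: Forehand → -1, Backhand → -10; maximin = -1.
Column maxima: Wide → 12, Body → 9; minimax = 9.
-1 ≠ 9, so there is no saddle point; optimal play is mixed.
Let the server play Forehand with probability p. Expected payoff against Wide: (-1)p + 12(1−p) = −13p + 12; against Body: 9p + (-10)(1−p) = 19p − 10.
Setting these equal: −13p + 12 = 19p − 10 ⇒ −32p = -22 ⇒ p = 11/16, and the value is (-13)·(11/16) + 12 = 49/16.
For the receiver: with q = P(Wide), equating Forehand's and Backhand's payoffs gives −10q + 9 = 22q − 10 ⇒ q = 19/32.

13/32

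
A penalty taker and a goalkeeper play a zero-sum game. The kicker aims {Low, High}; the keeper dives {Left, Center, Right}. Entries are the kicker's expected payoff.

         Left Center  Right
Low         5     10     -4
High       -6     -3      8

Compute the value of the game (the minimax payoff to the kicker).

16/23

Row minima: Low → -4, High → -6; maximin = -4.
Column maxima: Left → 5, Center → 10, Right → 8; minimax = 5.
-4 ≠ 5, so there is no saddle point; optimal play is mixed.
Center is strictly dominated by Left (it gives the kicker strictly more in every row), so the keeper never plays it.
On the remaining 2×2 (Low, High vs Left, Right):
Let the kicker play Low with probability p. Expected payoff against Left: 5p + (-6)(1−p) = 11p − 6; against Right: (-4)p + 8(1−p) = −12p + 8.
Setting these equal: 11p − 6 = −12p + 8 ⇒ 23p = 14 ⇒ p = 14/23, and the value is (11)·(14/23) − 6 = 16/23.
For the keeper: with q = P(Left), equating Low's and High's payoffs gives 9q − 4 = −14q + 8 ⇒ q = 12/23.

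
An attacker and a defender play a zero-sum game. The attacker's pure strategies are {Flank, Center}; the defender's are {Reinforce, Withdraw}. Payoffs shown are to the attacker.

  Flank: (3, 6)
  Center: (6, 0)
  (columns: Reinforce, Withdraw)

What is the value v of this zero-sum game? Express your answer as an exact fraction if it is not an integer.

Row minima: Flank → 3, Center → 0; maximin = 3.
Column maxima: Reinforce → 6, Withdraw → 6; minimax = 6.
3 ≠ 6, so there is no saddle point; optimal play is mixed.
Let the attacker play Flank with probability p. Expected payoff against Reinforce: 3p + 6(1−p) = −3p + 6; against Withdraw: 6p + 0(1−p) = 6p.
Setting these equal: −3p + 6 = 6p ⇒ −9p = -6 ⇒ p = 2/3, and the value is (-3)·(2/3) + 6 = 4.
For the defender: with q = P(Reinforce), equating Flank's and Center's payoffs gives −3q + 6 = 6q ⇒ q = 2/3.

4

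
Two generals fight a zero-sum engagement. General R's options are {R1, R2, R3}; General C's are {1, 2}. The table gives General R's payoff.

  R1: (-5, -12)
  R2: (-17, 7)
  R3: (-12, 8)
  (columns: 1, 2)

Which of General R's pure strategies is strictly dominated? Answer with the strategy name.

R3 gives a strictly higher payoff than R2 against every column: -12 > -17, 8 > 7.
So R2 is strictly dominated and General R never plays it.

R2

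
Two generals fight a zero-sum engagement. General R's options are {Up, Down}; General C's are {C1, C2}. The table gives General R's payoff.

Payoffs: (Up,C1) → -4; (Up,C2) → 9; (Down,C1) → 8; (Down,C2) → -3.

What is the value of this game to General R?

5/2

Row minima: Up → -4, Down → -3; maximin = -3.
Column maxima: C1 → 8, C2 → 9; minimax = 8.
-3 ≠ 8, so there is no saddle point; optimal play is mixed.
Let General R play Up with probability p. Expected payoff against C1: (-4)p + 8(1−p) = −12p + 8; against C2: 9p + (-3)(1−p) = 12p − 3.
Setting these equal: −12p + 8 = 12p − 3 ⇒ −24p = -11 ⇒ p = 11/24, and the value is (-12)·(11/24) + 8 = 5/2.
For General C: with q = P(C1), equating Up's and Down's payoffs gives −13q + 9 = 11q − 3 ⇒ q = 1/2.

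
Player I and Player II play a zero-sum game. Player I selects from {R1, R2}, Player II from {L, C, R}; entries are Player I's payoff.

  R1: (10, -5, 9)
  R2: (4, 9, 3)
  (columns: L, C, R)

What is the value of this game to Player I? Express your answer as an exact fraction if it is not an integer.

Row minima: R1 → -5, R2 → 3; maximin = 3.
Column maxima: L → 10, C → 9, R → 9; minimax = 9.
3 ≠ 9, so there is no saddle point; optimal play is mixed.
L is strictly dominated by R (it gives Player I strictly more in every row), so Player II never plays it.
On the remaining 2×2 (R1, R2 vs C, R):
Let Player I play R1 with probability p. Expected payoff against C: (-5)p + 9(1−p) = −14p + 9; against R: 9p + 3(1−p) = 6p + 3.
Setting these equal: −14p + 9 = 6p + 3 ⇒ −20p = -6 ⇒ p = 3/10, and the value is (-14)·(3/10) + 9 = 24/5.
For Player II: with q = P(C), equating R1's and R2's payoffs gives −14q + 9 = 6q + 3 ⇒ q = 3/10.

24/5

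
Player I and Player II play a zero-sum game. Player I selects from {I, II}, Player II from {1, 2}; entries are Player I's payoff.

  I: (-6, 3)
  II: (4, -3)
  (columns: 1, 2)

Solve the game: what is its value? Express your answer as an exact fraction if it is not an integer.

-3/8

Row minima: I → -6, II → -3; maximin = -3.
Column maxima: 1 → 4, 2 → 3; minimax = 3.
-3 ≠ 3, so there is no saddle point; optimal play is mixed.
Let Player I play I with probability p. Expected payoff against 1: (-6)p + 4(1−p) = −10p + 4; against 2: 3p + (-3)(1−p) = 6p − 3.
Setting these equal: −10p + 4 = 6p − 3 ⇒ −16p = -7 ⇒ p = 7/16, and the value is (-10)·(7/16) + 4 = -3/8.
For Player II: with q = P(1), equating I's and II's payoffs gives −9q + 3 = 7q − 3 ⇒ q = 3/8.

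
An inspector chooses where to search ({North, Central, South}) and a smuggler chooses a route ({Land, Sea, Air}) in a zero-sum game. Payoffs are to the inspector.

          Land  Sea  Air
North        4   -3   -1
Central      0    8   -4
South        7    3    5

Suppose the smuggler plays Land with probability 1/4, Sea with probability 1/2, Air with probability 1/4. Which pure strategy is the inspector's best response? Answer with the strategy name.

Expected payoff of North: (1/4)·4 + (1/2)·(-3) + (1/4)·(-1) = -3/4.
Expected payoff of Central: (1/4)·0 + (1/2)·8 + (1/4)·(-4) = 3.
Expected payoff of South: (1/4)·7 + (1/2)·3 + (1/4)·5 = 9/2.
The largest is 9/2, so the inspector's best response is South.

South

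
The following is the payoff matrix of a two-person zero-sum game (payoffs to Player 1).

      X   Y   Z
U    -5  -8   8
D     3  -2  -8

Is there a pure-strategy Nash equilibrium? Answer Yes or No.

Row minima: U → -8, D → -8; maximin = -8.
Column maxima: X → 3, Y → -2, Z → 8; minimax = -2.
-8 ≠ -2, so no pure-strategy equilibrium exists.

No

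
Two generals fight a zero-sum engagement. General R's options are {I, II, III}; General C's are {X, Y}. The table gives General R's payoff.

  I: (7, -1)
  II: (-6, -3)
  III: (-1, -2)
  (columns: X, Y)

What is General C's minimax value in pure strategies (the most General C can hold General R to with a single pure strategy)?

-1

Column maxima: X → 7, Y → -1.
The smallest of these is -1.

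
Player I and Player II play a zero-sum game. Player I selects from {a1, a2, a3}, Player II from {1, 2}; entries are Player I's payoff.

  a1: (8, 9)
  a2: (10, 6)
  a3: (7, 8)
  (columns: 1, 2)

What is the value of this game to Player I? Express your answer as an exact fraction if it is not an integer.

42/5

Row minima: a1 → 8, a2 → 6, a3 → 7; maximin = 8.
Column maxima: 1 → 10, 2 → 9; minimax = 9.
8 ≠ 9, so there is no saddle point; optimal play is mixed.
a3 is strictly dominated by a1, so Player I never plays it.
On the remaining 2×2 (a1, a2 vs 1, 2):
Let Player I play a1 with probability p. Expected payoff against 1: 8p + 10(1−p) = −2p + 10; against 2: 9p + 6(1−p) = 3p + 6.
Setting these equal: −2p + 10 = 3p + 6 ⇒ −5p = -4 ⇒ p = 4/5, and the value is (-2)·(4/5) + 10 = 42/5.
For Player II: with q = P(1), equating a1's and a2's payoffs gives −q + 9 = 4q + 6 ⇒ q = 3/5.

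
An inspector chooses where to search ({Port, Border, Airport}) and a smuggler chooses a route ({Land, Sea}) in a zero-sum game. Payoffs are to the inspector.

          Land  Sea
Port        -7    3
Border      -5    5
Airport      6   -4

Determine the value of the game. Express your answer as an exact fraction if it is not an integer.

Row minima: Port → -7, Border → -5, Airport → -4; maximin = -4.
Column maxima: Land → 6, Sea → 5; minimax = 5.
-4 ≠ 5, so there is no saddle point; optimal play is mixed.
Port is strictly dominated by Border, so the inspector never plays it.
On the remaining 2×2 (Border, Airport vs Land, Sea):
Let the inspector play Border with probability p. Expected payoff against Land: (-5)p + 6(1−p) = −11p + 6; against Sea: 5p + (-4)(1−p) = 9p − 4.
Setting these equal: −11p + 6 = 9p − 4 ⇒ −20p = -10 ⇒ p = 1/2, and the value is (-11)·(1/2) + 6 = 1/2.
For the smuggler: with q = P(Land), equating Border's and Airport's payoffs gives −10q + 5 = 10q − 4 ⇒ q = 9/20.

1/2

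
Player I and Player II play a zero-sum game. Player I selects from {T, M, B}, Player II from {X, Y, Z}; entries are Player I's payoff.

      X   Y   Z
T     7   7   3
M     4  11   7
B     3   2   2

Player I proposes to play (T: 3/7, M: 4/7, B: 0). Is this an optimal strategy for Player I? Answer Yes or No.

Yes

Against X this mix gives (3/7)·7 + (4/7)·4 = 37/7.
Against Y this mix gives (3/7)·7 + (4/7)·11 = 65/7.
Against Z this mix gives (3/7)·3 + (4/7)·7 = 37/7.
All of Player II's active replies (X, Z) yield 37/7, and no column does worse for Player I. The mix makes Player II indifferent and guarantees 37/7, so it is optimal.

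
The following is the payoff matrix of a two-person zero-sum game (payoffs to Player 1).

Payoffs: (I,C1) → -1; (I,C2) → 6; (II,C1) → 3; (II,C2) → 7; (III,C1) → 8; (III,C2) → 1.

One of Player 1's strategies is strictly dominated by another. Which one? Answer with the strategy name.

I

II gives a strictly higher payoff than I against every column: 3 > -1, 7 > 6.
So I is strictly dominated and Player 1 never plays it.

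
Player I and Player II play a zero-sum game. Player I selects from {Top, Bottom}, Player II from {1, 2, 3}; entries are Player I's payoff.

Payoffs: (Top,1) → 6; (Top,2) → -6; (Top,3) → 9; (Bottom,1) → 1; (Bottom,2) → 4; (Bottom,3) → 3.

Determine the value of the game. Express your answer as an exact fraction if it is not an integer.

2

Row minima: Top → -6, Bottom → 1; maximin = 1.
Column maxima: 1 → 6, 2 → 4, 3 → 9; minimax = 4.
1 ≠ 4, so there is no saddle point; optimal play is mixed.
3 is strictly dominated by 1 (it gives Player I strictly more in every row), so Player II never plays it.
On the remaining 2×2 (Top, Bottom vs 1, 2):
Let Player I play Top with probability p. Expected payoff against 1: 6p + 1(1−p) = 5p + 1; against 2: (-6)p + 4(1−p) = −10p + 4.
Setting these equal: 5p + 1 = −10p + 4 ⇒ 15p = 3 ⇒ p = 1/5, and the value is (5)·(1/5) + 1 = 2.
For Player II: with q = P(1), equating Top's and Bottom's payoffs gives 12q − 6 = −3q + 4 ⇒ q = 2/3.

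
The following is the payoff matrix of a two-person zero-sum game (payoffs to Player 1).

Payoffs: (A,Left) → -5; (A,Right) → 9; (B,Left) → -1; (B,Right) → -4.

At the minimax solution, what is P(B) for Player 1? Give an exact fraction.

14/17

Row minima: A → -5, B → -4; maximin = -4.
Column maxima: Left → -1, Right → 9; minimax = -1.
-4 ≠ -1, so there is no saddle point; optimal play is mixed.
Let Player 1 play A with probability p. Expected payoff against Left: (-5)p + (-1)(1−p) = −4p − 1; against Right: 9p + (-4)(1−p) = 13p − 4.
Setting these equal: −4p − 1 = 13p − 4 ⇒ −17p = -3 ⇒ p = 3/17, and the value is (-4)·(3/17) − 1 = -29/17.
For Player 2: with q = P(Left), equating A's and B's payoffs gives −14q + 9 = 3q − 4 ⇒ q = 13/17.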